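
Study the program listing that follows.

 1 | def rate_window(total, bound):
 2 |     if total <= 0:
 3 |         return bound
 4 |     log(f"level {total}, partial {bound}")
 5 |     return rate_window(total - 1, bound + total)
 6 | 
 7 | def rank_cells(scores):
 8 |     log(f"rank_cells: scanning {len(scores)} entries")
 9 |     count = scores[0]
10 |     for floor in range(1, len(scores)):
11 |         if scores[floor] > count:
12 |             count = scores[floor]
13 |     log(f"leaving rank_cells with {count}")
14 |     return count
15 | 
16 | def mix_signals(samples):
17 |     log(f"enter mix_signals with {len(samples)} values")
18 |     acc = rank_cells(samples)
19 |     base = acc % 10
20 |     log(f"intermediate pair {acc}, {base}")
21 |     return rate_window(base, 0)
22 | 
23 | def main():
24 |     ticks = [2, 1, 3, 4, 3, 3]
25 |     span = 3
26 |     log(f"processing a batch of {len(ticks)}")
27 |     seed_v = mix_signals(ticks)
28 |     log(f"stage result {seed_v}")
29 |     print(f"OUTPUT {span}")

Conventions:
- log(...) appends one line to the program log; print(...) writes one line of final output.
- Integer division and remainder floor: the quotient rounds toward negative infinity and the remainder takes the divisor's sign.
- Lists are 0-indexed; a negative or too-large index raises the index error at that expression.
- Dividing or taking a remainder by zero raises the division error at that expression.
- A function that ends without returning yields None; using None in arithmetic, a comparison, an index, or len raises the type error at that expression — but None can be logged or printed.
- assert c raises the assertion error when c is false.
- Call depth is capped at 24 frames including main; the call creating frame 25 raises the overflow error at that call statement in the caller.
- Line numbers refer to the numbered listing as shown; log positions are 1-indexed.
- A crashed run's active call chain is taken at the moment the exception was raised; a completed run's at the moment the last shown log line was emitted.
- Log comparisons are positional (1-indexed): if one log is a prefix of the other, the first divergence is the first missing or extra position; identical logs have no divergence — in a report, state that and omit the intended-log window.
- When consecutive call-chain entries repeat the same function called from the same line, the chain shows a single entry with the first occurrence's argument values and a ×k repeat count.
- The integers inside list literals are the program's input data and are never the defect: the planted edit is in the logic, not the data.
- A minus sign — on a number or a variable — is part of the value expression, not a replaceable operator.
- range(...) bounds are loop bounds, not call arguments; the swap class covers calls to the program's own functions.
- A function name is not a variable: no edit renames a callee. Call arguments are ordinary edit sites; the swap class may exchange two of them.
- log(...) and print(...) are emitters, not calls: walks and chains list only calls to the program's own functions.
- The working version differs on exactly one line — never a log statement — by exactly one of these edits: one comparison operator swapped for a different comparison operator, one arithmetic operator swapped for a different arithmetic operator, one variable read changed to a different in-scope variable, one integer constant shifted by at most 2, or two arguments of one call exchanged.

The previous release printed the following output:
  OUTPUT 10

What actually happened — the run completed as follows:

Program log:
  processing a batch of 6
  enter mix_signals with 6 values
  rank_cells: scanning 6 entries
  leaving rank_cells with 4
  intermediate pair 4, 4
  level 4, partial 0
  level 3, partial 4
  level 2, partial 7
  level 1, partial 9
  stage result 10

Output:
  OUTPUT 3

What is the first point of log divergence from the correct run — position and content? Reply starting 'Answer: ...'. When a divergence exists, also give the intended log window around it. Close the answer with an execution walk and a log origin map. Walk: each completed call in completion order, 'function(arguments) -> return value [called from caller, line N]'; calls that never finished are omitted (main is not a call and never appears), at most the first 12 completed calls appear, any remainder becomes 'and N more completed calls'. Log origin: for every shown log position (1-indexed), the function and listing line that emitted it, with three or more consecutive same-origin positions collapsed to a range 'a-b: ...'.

Answer: none (the log streams are identical).
Execution walk:
  rank_cells([2, 1, 3, 4, 3, 3]) -> 4  [called from mix_signals, line 18]
  rate_window(0, 10) -> 10  [called from rate_window, line 5]
  rate_window(1, 9) -> 10  [called from rate_window, line 5]
  rate_window(2, 7) -> 10  [called from rate_window, line 5]
  rate_window(3, 4) -> 10  [called from rate_window, line 5]
  rate_window(4, 0) -> 10  [called from mix_signals, line 21]
  mix_signals([2, 1, 3, 4, 3, 3]) -> 10  [called from main, line 27]
Origin of each log line:
  1 — main, line 26
  2 — mix_signals, line 17
  3 — rank_cells, line 8
  4 — rank_cells, line 13
  5 — mix_signals, line 20
  6-9 — rate_window, line 4
  10 — main, line 28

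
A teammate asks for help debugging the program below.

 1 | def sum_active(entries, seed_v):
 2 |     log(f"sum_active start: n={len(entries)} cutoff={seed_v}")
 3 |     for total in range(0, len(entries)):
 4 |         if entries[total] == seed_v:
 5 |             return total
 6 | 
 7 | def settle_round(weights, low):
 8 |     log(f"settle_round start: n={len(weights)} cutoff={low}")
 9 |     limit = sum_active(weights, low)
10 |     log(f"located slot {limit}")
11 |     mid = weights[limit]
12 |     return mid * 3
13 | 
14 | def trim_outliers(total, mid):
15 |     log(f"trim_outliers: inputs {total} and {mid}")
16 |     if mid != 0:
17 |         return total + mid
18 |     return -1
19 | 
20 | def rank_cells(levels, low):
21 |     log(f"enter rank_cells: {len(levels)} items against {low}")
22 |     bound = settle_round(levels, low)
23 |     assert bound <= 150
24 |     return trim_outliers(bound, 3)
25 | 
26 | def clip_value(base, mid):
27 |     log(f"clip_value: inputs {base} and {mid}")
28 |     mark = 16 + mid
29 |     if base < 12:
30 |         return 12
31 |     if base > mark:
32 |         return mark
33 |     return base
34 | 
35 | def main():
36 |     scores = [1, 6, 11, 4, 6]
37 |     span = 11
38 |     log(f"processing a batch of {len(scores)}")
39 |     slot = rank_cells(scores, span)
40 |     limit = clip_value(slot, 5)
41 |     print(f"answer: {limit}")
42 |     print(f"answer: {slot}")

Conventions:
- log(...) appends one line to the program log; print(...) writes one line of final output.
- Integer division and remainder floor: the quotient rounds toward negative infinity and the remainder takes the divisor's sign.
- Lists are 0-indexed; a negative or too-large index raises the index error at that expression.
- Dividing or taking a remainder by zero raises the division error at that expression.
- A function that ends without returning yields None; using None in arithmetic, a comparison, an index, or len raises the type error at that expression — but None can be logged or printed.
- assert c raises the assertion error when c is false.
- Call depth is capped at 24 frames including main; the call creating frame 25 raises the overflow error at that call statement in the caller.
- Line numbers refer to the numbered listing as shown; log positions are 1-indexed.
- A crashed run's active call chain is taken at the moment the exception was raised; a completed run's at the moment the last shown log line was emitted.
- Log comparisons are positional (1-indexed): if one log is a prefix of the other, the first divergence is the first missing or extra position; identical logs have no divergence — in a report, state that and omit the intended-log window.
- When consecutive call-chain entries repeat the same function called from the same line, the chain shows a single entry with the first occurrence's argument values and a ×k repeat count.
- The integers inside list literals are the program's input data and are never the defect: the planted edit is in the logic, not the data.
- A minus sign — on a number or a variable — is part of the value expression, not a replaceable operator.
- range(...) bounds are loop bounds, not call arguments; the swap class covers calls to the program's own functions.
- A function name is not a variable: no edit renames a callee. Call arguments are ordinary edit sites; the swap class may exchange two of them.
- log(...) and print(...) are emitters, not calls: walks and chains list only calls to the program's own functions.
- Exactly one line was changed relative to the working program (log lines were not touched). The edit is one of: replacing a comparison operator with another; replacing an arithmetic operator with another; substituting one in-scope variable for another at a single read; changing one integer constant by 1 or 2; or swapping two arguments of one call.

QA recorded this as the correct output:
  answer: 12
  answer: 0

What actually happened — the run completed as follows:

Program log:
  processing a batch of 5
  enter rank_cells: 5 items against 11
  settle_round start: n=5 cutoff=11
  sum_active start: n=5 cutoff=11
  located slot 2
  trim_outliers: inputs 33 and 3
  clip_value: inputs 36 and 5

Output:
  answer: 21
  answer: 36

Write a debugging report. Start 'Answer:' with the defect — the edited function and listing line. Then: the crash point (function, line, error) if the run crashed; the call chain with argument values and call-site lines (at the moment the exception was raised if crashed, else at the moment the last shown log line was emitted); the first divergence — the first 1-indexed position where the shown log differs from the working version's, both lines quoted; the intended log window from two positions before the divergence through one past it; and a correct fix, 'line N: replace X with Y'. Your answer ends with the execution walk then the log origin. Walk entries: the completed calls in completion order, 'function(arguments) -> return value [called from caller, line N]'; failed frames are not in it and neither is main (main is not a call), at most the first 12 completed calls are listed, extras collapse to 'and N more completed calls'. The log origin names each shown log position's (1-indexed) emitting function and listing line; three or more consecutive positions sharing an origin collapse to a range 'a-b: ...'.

Answer: the defect is in trim_outliers at line 17.
Core observation: The earliest visible damage is log position 7 — 'clip_value: inputs 36 and 5' rather than the intended 'clip_value: inputs 0 and 5'.
Call chain: main -> clip_value(36, 5) (called at line 40).
First divergence: position 7 — shown 'clip_value: inputs 36 and 5', intended 'clip_value: inputs 0 and 5'.
Intended log window:
  5: located slot 2
  6: trim_outliers: inputs 33 and 3
  7: clip_value: inputs 0 and 5
Execution walk:
  sum_active([1, 6, 11, 4, 6], 11) -> 2  [called from settle_round, line 9]
  settle_round([1, 6, 11, 4, 6], 11) -> 33  [called from rank_cells, line 22]
  trim_outliers(33, 3) -> 36  [called from rank_cells, line 24]
  rank_cells([1, 6, 11, 4, 6], 11) -> 36  [called from main, line 39]
  clip_value(36, 5) -> 21  [called from main, line 40]
Log origins:
  1 — main, line 38
  2 — rank_cells, line 21
  3 — settle_round, line 8
  4 — sum_active, line 2
  5 — settle_round, line 10
  6 — trim_outliers, line 15
  7 — clip_value, line 27
A correct fix: line 17: replace `+` with `%`.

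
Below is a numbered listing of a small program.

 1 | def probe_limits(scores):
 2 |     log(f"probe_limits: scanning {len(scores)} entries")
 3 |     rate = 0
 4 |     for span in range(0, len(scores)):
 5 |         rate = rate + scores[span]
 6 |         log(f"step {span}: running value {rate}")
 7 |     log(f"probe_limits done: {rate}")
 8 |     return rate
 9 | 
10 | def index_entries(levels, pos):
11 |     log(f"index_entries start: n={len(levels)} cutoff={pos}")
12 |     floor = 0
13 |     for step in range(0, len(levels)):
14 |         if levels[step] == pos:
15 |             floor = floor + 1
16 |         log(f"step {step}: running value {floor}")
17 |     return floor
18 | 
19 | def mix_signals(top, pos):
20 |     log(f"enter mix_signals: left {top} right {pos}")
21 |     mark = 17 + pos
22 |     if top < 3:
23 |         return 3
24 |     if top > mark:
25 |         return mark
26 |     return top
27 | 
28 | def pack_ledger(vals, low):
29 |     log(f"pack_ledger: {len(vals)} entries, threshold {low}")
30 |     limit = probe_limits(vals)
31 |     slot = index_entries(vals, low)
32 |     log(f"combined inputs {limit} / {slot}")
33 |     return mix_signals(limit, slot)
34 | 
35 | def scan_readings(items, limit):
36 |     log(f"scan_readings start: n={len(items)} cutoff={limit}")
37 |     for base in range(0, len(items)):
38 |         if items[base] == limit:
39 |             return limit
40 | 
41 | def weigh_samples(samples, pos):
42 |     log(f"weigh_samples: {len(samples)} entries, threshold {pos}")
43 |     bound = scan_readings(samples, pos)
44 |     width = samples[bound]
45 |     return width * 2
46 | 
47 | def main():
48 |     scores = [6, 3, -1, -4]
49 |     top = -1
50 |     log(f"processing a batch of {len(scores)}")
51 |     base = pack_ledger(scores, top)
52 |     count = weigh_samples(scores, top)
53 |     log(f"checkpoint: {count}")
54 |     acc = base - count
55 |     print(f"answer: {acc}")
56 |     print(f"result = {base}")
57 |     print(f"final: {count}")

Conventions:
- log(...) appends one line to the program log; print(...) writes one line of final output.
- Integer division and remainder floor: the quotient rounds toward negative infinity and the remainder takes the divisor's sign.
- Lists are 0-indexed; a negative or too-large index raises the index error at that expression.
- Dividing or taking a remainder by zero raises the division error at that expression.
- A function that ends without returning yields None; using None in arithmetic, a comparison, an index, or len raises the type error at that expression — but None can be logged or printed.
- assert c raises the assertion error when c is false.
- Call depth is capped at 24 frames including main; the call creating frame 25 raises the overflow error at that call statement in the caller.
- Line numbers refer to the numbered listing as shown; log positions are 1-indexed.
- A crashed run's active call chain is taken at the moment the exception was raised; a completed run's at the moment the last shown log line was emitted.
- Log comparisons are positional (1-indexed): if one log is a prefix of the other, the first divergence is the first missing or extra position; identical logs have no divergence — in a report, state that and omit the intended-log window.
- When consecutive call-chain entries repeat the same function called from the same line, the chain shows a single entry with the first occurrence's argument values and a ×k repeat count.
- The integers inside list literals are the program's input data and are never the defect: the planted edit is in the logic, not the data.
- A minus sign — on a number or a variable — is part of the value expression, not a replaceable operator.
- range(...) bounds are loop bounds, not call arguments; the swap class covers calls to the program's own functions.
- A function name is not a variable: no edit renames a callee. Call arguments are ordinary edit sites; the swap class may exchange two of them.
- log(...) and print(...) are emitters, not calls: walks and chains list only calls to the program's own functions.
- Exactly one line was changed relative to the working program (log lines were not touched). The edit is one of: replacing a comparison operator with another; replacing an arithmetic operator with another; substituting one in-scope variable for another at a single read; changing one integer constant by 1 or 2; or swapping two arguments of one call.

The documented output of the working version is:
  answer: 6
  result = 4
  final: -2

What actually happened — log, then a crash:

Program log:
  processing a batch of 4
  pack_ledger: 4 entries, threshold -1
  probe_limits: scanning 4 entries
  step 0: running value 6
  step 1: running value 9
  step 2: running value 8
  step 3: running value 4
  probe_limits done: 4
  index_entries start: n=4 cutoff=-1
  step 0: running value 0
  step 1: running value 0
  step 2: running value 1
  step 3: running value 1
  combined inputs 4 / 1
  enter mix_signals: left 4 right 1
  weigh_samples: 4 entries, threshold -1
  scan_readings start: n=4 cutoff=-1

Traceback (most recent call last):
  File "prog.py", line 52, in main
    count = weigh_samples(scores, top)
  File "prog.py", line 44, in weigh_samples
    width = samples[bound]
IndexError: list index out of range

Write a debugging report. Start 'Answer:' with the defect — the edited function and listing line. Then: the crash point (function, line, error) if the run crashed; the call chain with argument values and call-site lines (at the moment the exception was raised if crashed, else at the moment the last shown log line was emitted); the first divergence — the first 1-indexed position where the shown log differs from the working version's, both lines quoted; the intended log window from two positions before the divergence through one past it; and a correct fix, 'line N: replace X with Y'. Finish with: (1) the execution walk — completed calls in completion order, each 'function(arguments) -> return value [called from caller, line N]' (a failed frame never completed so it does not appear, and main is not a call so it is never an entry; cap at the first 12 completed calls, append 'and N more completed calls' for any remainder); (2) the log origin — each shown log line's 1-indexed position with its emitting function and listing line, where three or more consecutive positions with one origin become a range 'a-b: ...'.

Answer: the defect is in scan_readings at line 39.
Key observation: After 17 matching log lines the faulty run goes silent, while the working version continues with 'checkpoint: -2'.
Crash: weigh_samples, line 44, IndexError.
Call chain: main -> weigh_samples([6, 3, -1, -4], -1) (called at line 52).
First divergence: position 18; the shown log stops at 17 lines while the working version next logs 'checkpoint: -2'.
Intended log window:
  16: weigh_samples: 4 entries, threshold -1
  17: scan_readings start: n=4 cutoff=-1
  18: checkpoint: -2
Execution walk:
  probe_limits([6, 3, -1, -4]) -> 4  [called from pack_ledger, line 30]
  index_entries([6, 3, -1, -4], -1) -> 1  [called from pack_ledger, line 31]
  mix_signals(4, 1) -> 4  [called from pack_ledger, line 33]
  pack_ledger([6, 3, -1, -4], -1) -> 4  [called from main, line 51]
  scan_readings([6, 3, -1, -4], -1) -> -1  [called from weigh_samples, line 43]
Origin of each log line:
  1 — main, line 50
  2 — pack_ledger, line 29
  3 — probe_limits, line 2
  4-7 — probe_limits, line 6
  8 — probe_limits, line 7
  9 — index_entries, line 11
  10-13 — index_entries, line 16
  14 — pack_ledger, line 32
  15 — mix_signals, line 20
  16 — weigh_samples, line 42
  17 — scan_readings, line 36
A correct fix: line 39: replace `limit` with `base`.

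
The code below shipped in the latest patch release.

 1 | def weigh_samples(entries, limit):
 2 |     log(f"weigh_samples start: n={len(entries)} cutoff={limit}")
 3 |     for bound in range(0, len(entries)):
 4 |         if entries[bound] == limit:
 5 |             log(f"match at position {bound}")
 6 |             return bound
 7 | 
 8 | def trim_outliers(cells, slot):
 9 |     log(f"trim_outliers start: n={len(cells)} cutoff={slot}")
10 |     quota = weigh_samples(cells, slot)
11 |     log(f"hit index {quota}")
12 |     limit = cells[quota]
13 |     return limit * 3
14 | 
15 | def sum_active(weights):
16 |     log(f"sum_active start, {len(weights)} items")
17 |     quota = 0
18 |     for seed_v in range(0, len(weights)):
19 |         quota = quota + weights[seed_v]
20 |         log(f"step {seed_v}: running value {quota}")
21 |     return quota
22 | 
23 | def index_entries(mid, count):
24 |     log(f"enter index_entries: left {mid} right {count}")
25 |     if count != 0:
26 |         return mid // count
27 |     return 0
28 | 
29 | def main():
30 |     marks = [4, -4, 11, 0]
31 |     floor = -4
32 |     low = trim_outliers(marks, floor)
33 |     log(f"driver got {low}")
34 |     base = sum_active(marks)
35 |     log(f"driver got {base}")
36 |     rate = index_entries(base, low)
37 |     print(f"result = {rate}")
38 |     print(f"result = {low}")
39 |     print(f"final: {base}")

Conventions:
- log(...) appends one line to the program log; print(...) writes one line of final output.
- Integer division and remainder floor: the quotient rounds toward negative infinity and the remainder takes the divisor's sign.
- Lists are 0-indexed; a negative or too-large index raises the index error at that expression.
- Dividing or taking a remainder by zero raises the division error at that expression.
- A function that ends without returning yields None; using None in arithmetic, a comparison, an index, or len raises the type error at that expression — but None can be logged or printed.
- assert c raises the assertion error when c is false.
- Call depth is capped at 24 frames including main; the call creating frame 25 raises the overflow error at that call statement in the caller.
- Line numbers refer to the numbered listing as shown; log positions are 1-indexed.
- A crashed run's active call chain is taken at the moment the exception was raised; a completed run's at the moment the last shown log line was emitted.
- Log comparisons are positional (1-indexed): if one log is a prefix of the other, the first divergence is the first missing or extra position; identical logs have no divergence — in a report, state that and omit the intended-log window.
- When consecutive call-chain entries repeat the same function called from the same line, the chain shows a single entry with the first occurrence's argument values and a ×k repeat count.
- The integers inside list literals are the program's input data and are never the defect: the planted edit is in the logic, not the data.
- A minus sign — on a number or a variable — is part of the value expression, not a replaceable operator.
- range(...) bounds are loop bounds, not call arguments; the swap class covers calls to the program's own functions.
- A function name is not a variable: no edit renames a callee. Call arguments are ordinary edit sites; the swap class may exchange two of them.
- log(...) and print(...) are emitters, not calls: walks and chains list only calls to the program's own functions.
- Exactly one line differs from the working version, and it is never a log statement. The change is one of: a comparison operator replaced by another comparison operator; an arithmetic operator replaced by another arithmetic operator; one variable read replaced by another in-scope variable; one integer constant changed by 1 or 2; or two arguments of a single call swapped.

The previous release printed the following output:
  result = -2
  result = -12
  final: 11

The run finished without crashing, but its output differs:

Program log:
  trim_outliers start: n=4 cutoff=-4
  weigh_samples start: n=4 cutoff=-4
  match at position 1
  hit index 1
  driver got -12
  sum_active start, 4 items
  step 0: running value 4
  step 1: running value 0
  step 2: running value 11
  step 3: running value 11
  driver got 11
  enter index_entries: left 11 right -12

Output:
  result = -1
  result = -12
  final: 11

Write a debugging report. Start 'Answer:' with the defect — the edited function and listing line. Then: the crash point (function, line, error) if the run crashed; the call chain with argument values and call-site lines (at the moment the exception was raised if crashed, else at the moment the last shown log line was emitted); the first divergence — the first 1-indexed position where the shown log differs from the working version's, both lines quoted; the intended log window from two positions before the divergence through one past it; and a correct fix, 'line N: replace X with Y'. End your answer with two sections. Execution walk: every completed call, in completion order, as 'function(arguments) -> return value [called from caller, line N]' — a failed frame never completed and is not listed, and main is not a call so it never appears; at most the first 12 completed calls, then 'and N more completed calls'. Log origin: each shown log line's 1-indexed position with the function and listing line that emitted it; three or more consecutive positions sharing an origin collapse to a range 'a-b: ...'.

Answer: the defect is in main at line 36.
Key observation: Log line 12 is where behavior first shows: 'enter index_entries: left 11 right -12' appears instead of 'enter index_entries: left -12 right 11'.
Call chain: main -> index_entries(11, -12) (called at line 36).
First divergence: position 12 — shown 'enter index_entries: left 11 right -12', intended 'enter index_entries: left -12 right 11'.
Intended log window:
  10: step 3: running value 11
  11: driver got 11
  12: enter index_entries: left -12 right 11
Execution walk:
  weigh_samples([4, -4, 11, 0], -4) -> 1  [called from trim_outliers, line 10]
  trim_outliers([4, -4, 11, 0], -4) -> -12  [called from main, line 32]
  sum_active([4, -4, 11, 0]) -> 11  [called from main, line 34]
  index_entries(11, -12) -> -1  [called from main, line 36]
Log origin:
  1: from trim_outliers, line 9
  2: from weigh_samples, line 2
  3: from weigh_samples, line 5
  4: from trim_outliers, line 11
  5: from main, line 33
  6: from sum_active, line 16
  7-10: from sum_active, line 20
  11: from main, line 35
  12: from index_entries, line 24
A correct fix: line 36: replace `index_entries(base, low)` with `index_entries(low, base)`.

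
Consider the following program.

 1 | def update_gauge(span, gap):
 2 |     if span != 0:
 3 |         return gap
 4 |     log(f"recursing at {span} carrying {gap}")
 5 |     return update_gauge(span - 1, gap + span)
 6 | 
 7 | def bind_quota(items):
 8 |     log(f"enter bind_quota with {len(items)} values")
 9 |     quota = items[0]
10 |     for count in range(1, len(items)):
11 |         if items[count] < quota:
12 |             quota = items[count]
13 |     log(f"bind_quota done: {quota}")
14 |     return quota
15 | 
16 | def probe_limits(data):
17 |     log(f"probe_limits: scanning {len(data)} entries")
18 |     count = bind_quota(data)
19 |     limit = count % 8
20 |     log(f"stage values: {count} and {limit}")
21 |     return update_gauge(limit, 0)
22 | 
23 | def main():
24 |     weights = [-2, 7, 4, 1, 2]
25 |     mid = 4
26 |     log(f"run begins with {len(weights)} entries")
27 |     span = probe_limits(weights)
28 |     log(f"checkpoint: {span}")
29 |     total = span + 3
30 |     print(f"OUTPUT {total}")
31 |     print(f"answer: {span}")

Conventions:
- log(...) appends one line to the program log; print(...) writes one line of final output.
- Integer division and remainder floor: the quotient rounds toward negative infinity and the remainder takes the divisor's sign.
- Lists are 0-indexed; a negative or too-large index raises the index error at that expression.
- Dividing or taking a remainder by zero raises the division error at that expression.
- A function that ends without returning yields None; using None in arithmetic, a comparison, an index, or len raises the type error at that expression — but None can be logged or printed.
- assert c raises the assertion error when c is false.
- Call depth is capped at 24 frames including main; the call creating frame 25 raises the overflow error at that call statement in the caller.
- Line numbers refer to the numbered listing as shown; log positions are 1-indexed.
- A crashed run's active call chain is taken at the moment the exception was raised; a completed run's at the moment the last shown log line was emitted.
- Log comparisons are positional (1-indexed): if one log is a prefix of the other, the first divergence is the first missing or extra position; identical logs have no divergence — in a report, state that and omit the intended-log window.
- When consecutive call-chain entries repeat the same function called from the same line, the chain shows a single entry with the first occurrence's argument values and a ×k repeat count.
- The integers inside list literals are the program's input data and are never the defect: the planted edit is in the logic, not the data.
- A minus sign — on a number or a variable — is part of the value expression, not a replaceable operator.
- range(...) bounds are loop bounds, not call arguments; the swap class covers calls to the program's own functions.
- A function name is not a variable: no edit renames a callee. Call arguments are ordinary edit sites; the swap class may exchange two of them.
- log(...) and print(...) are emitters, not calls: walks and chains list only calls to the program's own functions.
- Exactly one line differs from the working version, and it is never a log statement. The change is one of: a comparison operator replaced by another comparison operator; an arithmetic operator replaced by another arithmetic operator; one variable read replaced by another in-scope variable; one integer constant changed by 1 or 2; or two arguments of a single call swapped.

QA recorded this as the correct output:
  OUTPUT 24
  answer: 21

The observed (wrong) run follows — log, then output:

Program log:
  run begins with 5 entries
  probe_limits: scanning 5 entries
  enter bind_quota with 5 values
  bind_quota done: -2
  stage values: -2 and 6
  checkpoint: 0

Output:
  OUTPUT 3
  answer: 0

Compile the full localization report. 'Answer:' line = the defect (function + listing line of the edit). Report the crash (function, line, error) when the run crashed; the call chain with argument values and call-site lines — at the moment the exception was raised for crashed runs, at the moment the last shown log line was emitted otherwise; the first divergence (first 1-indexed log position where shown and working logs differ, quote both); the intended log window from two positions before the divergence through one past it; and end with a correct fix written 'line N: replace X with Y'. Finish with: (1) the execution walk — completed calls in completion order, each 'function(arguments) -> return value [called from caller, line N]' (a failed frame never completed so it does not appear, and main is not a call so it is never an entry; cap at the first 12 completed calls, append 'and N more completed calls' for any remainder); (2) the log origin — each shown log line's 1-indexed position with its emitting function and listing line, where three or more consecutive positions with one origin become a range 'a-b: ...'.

Answer: the defect is in update_gauge at line 2.
Key fact: Everything matches until log position 6, which reads 'checkpoint: 0' in place of 'recursing at 6 carrying 0'.
Call chain: main.
First divergence: position 6; shown 'checkpoint: 0' vs intended 'recursing at 6 carrying 0'.
Intended log window:
  4: bind_quota done: -2
  5: stage values: -2 and 6
  6: recursing at 6 carrying 0
  7: recursing at 5 carrying 6
Execution walk:
  bind_quota([-2, 7, 4, 1, 2]) -> -2  [called from probe_limits, line 18]
  update_gauge(6, 0) -> 0  [called from probe_limits, line 21]
  probe_limits([-2, 7, 4, 1, 2]) -> 0  [called from main, line 27]
Log line origins:
  1: emitted by main (line 26)
  2: emitted by probe_limits (line 17)
  3: emitted by bind_quota (line 8)
  4: emitted by bind_quota (line 13)
  5: emitted by probe_limits (line 20)
  6: emitted by main (line 28)
A correct fix: line 2: replace `!=` with `<=`.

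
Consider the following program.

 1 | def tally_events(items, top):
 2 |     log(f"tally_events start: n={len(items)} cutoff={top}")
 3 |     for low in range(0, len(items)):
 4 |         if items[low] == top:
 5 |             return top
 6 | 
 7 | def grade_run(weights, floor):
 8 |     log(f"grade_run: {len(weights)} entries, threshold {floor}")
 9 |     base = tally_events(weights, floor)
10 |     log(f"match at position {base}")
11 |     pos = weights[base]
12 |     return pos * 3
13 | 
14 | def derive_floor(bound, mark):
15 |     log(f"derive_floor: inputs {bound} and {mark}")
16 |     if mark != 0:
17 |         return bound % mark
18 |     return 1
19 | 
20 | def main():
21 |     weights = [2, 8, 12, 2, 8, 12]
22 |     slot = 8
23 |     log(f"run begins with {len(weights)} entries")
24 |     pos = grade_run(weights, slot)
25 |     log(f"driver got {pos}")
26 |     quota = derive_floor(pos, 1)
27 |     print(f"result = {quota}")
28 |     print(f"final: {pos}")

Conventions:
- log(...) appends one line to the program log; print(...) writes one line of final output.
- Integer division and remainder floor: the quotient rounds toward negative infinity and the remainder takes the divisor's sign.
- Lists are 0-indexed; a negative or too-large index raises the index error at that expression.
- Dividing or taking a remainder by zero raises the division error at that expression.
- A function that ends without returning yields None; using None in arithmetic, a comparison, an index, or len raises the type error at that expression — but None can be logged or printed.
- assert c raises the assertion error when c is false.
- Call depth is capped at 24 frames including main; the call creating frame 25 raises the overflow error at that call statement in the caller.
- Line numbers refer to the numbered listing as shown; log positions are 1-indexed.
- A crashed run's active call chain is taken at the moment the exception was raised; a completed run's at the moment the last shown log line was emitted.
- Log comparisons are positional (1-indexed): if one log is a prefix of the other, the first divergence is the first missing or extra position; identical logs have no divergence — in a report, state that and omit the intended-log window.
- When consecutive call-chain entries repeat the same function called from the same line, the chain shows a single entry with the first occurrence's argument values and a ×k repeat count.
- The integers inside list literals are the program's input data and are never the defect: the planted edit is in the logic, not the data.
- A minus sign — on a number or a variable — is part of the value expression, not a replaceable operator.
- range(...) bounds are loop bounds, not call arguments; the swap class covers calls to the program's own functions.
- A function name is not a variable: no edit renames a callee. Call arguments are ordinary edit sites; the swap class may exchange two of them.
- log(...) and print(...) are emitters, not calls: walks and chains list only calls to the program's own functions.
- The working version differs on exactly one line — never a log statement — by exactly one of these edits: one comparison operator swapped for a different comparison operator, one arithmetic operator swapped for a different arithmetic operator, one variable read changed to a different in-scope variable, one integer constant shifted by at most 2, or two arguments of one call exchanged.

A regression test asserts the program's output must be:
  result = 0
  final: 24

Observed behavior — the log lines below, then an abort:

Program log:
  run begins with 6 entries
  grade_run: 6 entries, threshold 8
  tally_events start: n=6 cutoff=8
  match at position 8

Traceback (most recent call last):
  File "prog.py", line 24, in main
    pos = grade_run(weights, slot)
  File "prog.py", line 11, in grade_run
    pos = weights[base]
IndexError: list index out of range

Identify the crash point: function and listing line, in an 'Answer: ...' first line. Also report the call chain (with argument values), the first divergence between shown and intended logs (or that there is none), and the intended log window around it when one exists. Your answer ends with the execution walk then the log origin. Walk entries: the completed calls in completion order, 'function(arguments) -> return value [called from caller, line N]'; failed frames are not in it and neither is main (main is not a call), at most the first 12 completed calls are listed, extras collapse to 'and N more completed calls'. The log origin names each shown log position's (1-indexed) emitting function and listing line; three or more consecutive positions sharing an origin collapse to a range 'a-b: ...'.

Answer: the error was raised in grade_run, line 11.
The tell: At log position 4 the runs split — shown 'match at position 8', but the working version logs 'match at position 1'.
Call chain: main -> grade_run([2, 8, 12, 2, 8, 12], 8) (called at line 24).
First divergence: position 4 — the shown line 'match at position 8' should read 'match at position 1'.
Intended log window:
  2: grade_run: 6 entries, threshold 8
  3: tally_events start: n=6 cutoff=8
  4: match at position 1
  5: driver got 24
Execution walk:
  tally_events([2, 8, 12, 2, 8, 12], 8) -> 8  [called from grade_run, line 9]
Origin of each log line:
  1: from main, line 23
  2: from grade_run, line 8
  3: from tally_events, line 2
  4: from grade_run, line 10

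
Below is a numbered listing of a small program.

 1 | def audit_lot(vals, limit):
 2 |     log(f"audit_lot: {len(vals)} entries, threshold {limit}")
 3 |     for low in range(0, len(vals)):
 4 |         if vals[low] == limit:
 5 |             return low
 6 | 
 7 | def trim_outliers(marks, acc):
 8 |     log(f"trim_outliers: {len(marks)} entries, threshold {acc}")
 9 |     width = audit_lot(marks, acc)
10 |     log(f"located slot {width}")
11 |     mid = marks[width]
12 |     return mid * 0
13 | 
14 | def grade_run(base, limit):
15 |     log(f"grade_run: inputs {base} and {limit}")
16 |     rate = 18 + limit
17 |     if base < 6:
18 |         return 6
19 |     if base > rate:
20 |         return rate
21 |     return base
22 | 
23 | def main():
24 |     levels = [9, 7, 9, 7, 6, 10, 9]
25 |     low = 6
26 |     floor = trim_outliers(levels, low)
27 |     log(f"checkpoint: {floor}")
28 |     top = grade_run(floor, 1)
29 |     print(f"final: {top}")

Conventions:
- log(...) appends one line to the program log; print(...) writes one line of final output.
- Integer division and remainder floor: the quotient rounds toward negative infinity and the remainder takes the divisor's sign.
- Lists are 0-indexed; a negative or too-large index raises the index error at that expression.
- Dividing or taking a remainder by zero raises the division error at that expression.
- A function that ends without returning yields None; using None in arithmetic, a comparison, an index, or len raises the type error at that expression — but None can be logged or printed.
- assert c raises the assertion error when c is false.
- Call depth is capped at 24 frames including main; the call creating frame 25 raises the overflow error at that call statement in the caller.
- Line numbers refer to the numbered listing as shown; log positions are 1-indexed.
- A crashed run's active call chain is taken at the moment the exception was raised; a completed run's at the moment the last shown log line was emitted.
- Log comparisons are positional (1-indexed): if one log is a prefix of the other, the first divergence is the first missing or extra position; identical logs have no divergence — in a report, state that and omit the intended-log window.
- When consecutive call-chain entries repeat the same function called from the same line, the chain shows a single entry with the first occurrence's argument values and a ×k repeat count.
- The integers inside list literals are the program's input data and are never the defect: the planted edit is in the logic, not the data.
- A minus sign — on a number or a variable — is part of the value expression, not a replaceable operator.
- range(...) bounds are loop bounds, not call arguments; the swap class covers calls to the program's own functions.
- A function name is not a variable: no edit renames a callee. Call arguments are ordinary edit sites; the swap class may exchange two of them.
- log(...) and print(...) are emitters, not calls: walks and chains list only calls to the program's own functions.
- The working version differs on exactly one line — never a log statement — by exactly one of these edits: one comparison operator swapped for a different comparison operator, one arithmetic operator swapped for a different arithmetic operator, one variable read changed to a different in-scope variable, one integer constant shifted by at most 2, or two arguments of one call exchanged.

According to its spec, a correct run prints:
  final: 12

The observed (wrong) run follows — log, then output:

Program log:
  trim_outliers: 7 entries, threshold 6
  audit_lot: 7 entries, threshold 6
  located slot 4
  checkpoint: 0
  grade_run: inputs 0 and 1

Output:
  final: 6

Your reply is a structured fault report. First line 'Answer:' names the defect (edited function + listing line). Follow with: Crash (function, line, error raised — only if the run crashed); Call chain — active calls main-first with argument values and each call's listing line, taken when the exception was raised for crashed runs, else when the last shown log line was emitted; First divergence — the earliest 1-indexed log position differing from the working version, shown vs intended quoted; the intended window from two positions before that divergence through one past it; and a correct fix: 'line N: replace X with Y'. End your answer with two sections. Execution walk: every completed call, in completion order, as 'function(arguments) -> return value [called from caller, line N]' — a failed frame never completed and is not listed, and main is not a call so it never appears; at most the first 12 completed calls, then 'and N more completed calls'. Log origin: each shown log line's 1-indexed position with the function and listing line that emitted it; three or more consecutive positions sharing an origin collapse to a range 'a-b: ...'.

Answer: the defect is in trim_outliers at line 12.
Core observation: The log first diverges at position 4: the faulty run prints 'checkpoint: 0' where the working version prints 'checkpoint: 12'.
Call chain: main -> grade_run(0, 1) (called at line 28).
First divergence: position 4 — shown 'checkpoint: 0', intended 'checkpoint: 12'.
Intended log window:
  2: audit_lot: 7 entries, threshold 6
  3: located slot 4
  4: checkpoint: 12
  5: grade_run: inputs 12 and 1
Execution walk:
  audit_lot([9, 7, 9, 7, 6, 10, 9], 6) -> 4  [called from trim_outliers, line 9]
  trim_outliers([9, 7, 9, 7, 6, 10, 9], 6) -> 0  [called from main, line 26]
  grade_run(0, 1) -> 6  [called from main, line 28]
Log line origins:
  1: from trim_outliers, line 8
  2: from audit_lot, line 2
  3: from trim_outliers, line 10
  4: from main, line 27
  5: from grade_run, line 15
A correct fix: line 12: replace `0` with `2`.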